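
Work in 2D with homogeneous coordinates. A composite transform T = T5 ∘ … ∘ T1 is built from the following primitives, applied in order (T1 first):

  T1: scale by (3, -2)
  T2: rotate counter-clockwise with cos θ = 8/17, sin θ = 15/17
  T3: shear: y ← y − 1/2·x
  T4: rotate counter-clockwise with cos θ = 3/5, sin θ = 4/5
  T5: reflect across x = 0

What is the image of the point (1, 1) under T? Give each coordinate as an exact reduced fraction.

T1 scale by (3, -2): (1, 1) → (3, -2)
T2 rotate counter-clockwise with cos θ = 8/17, sin θ = 15/17: (3, -2) → (54/17, 29/17)
T3 shear: y ← y − 1/2·x: (54/17, 29/17) → (54/17, 2/17)
T4 rotate counter-clockwise with cos θ = 3/5, sin θ = 4/5: (54/17, 2/17) → (154/85, 222/85)
T5 reflect across x = 0: (154/85, 222/85) → (-154/85, 222/85)

T(p) = (-154/85, 222/85)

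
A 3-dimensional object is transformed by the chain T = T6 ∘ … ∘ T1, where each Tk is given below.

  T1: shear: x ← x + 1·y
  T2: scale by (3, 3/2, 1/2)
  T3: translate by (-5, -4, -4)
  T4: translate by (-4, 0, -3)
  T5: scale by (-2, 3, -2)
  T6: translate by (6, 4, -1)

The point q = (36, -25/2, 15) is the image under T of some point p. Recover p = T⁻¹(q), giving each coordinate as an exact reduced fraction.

p = (-1, -1, -2)

T1 = [1 1 0 0; 0 1 0 0; 0 0 1 0; 0 0 0 1]
T2·T1 = [3 3 0 0; 0 3/2 0 0; 0 0 1/2 0; 0 0 0 1]
T3·…·T1 = [3 3 0 -5; 0 3/2 0 -4; 0 0 1/2 -4; 0 0 0 1]
T4·…·T1 = [3 3 0 -9; 0 3/2 0 -4; 0 0 1/2 -7; 0 0 0 1]
T5·…·T1 = [-6 -6 0 18; 0 9/2 0 -12; 0 0 -1 14; 0 0 0 1]
T6·…·T1 = [-6 -6 0 24; 0 9/2 0 -8; 0 0 -1 13; 0 0 0 1]
det M = 27; M⁻¹ = [-1/6 -2/9 0 20/9; 0 2/9 0 16/9; 0 0 -1 13; 0 0 0 1]
M⁻¹ · (36, -25/2, 15)ᵀ = (-1, -1, -2)ᵀ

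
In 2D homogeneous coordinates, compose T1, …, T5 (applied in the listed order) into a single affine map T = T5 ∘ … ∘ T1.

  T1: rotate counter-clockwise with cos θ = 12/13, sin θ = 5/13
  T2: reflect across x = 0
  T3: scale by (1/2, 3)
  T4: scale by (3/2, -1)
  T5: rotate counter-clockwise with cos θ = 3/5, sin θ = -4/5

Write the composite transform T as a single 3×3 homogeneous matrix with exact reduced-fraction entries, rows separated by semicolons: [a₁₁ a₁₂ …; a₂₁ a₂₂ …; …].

T = [-87/65 -531/260 0; -9/65 -123/65 0; 0 0 1]

T1 = [12/13 -5/13 0; 5/13 12/13 0; 0 0 1]
T2·T1 = [-12/13 5/13 0; 5/13 12/13 0; 0 0 1]
T3·…·T1 = [-6/13 5/26 0; 15/13 36/13 0; 0 0 1]
T4·…·T1 = [-9/13 15/52 0; -15/13 -36/13 0; 0 0 1]
T5·…·T1 = [-87/65 -531/260 0; -9/65 -123/65 0; 0 0 1]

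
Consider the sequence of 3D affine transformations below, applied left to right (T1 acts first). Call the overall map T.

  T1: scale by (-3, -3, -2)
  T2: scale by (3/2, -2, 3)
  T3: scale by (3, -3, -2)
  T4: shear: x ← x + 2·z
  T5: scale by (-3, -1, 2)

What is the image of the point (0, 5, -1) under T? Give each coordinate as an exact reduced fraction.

T1 scale by (-3, -3, -2): (0, 5, -1) → (0, -15, 2)
T2 scale by (3/2, -2, 3): (0, -15, 2) → (0, 30, 6)
T3 scale by (3, -3, -2): (0, 30, 6) → (0, -90, -12)
T4 shear: x ← x + 2·z: (0, -90, -12) → (-24, -90, -12)
T5 scale by (-3, -1, 2): (-24, -90, -12) → (72, 90, -24)

T(p) = (72, 90, -24)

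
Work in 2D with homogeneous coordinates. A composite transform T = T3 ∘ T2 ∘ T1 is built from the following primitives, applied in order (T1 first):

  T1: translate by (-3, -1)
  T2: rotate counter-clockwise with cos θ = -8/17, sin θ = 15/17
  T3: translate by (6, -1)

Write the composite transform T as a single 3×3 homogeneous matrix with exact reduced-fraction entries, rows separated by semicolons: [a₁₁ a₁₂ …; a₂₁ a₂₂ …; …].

T1 = [1 0 -3; 0 1 -1; 0 0 1]
T2·T1 = [-8/17 -15/17 39/17; 15/17 -8/17 -37/17; 0 0 1]
T3·…·T1 = [-8/17 -15/17 141/17; 15/17 -8/17 -54/17; 0 0 1]

T = [-8/17 -15/17 141/17; 15/17 -8/17 -54/17; 0 0 1]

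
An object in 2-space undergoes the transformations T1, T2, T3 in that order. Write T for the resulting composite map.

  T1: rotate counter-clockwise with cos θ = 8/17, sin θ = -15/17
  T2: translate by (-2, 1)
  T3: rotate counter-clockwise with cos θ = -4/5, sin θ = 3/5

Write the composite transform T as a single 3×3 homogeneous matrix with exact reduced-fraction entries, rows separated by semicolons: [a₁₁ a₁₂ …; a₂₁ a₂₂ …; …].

T = [13/85 -84/85 1; 84/85 13/85 -2; 0 0 1]

T1 = [8/17 15/17 0; -15/17 8/17 0; 0 0 1]
T2·T1 = [8/17 15/17 -2; -15/17 8/17 1; 0 0 1]
T3·…·T1 = [13/85 -84/85 1; 84/85 13/85 -2; 0 0 1]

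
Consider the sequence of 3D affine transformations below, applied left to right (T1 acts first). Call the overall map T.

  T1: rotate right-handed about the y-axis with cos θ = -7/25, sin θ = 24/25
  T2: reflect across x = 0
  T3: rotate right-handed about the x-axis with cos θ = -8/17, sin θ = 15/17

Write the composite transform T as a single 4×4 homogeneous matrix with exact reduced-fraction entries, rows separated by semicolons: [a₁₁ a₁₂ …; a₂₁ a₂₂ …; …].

T1 = [-7/25 0 24/25 0; 0 1 0 0; -24/25 0 -7/25 0; 0 0 0 1]
T2·T1 = [7/25 0 -24/25 0; 0 1 0 0; -24/25 0 -7/25 0; 0 0 0 1]
T3·…·T1 = [7/25 0 -24/25 0; 72/85 -8/17 21/85 0; 192/425 15/17 56/425 0; 0 0 0 1]

T = [7/25 0 -24/25 0; 72/85 -8/17 21/85 0; 192/425 15/17 56/425 0; 0 0 0 1]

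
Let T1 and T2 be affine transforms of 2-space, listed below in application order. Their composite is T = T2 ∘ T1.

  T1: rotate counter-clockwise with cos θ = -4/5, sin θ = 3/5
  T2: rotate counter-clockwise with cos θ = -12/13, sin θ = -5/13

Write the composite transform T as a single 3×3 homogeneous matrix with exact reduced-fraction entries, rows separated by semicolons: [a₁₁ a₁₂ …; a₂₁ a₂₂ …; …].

T1 = [-4/5 -3/5 0; 3/5 -4/5 0; 0 0 1]
T2·T1 = [63/65 16/65 0; -16/65 63/65 0; 0 0 1]

T = [63/65 16/65 0; -16/65 63/65 0; 0 0 1]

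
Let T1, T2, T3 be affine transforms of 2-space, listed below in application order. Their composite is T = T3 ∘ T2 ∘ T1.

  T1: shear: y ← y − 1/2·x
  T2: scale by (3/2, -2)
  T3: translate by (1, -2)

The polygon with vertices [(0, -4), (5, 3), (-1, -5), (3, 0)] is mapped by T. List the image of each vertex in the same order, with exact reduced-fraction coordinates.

T1 shear: y ← y − 1/2·x: (0, -4) → (0, -4); (5, 3) → (5, 1/2); (-1, -5) → (-1, -9/2); (3, 0) → (3, -3/2)
T2 scale by (3/2, -2): (0, -4) → (0, 8); (5, 1/2) → (15/2, -1); (-1, -9/2) → (-3/2, 9); (3, -3/2) → (9/2, 3)
T3 translate by (1, -2): (0, 8) → (1, 6); (15/2, -1) → (17/2, -3); (-3/2, 9) → (-1/2, 7); (9/2, 3) → (11/2, 1)

image vertices: (1, 6), (17/2, -3), (-1/2, 7), (11/2, 1)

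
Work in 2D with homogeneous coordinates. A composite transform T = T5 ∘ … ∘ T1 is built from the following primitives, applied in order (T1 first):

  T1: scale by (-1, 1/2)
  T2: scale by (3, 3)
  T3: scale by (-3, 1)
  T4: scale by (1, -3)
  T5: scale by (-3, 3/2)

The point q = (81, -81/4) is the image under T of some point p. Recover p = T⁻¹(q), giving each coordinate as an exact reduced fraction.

p = (-3, 3)

T1 = [-1 0 0; 0 1/2 0; 0 0 1]
T2·T1 = [-3 0 0; 0 3/2 0; 0 0 1]
T3·…·T1 = [9 0 0; 0 3/2 0; 0 0 1]
T4·…·T1 = [9 0 0; 0 -9/2 0; 0 0 1]
T5·…·T1 = [-27 0 0; 0 -27/4 0; 0 0 1]
det M = 729/4; M⁻¹ = [-1/27 0 0; 0 -4/27 0; 0 0 1]
M⁻¹ · (81, -81/4)ᵀ = (-3, 3)ᵀ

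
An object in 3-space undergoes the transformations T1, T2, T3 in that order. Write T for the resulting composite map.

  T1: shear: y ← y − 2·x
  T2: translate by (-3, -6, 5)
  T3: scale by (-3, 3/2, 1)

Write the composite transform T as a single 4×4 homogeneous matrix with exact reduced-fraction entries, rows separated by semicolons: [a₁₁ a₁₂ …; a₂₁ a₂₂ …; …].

T = [-3 0 0 9; -3 3/2 0 -9; 0 0 1 5; 0 0 0 1]

T1 = [1 0 0 0; -2 1 0 0; 0 0 1 0; 0 0 0 1]
T2·T1 = [1 0 0 -3; -2 1 0 -6; 0 0 1 5; 0 0 0 1]
T3·…·T1 = [-3 0 0 9; -3 3/2 0 -9; 0 0 1 5; 0 0 0 1]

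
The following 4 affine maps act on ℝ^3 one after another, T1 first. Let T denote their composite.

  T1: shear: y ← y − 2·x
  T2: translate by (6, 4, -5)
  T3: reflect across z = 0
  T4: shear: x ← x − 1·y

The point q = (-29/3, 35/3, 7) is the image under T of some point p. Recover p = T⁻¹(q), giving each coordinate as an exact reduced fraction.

p = (-4, -1/3, -2)

T1 = [1 0 0 0; -2 1 0 0; 0 0 1 0; 0 0 0 1]
T2·T1 = [1 0 0 6; -2 1 0 4; 0 0 1 -5; 0 0 0 1]
T3·…·T1 = [1 0 0 6; -2 1 0 4; 0 0 -1 5; 0 0 0 1]
T4·…·T1 = [3 -1 0 2; -2 1 0 4; 0 0 -1 5; 0 0 0 1]
det M = -1; M⁻¹ = [1 1 0 -6; 2 3 0 -16; 0 0 -1 5; 0 0 0 1]
M⁻¹ · (-29/3, 35/3, 7)ᵀ = (-4, -1/3, -2)ᵀ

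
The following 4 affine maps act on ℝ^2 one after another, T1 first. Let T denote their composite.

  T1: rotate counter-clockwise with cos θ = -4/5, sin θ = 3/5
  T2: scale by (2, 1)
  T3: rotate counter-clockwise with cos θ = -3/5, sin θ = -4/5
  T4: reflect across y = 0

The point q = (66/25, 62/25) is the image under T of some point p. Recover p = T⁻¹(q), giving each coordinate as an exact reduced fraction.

T1 = [-4/5 -3/5 0; 3/5 -4/5 0; 0 0 1]
T2·T1 = [-8/5 -6/5 0; 3/5 -4/5 0; 0 0 1]
T3·…·T1 = [36/25 2/25 0; 23/25 36/25 0; 0 0 1]
T4·…·T1 = [36/25 2/25 0; -23/25 -36/25 0; 0 0 1]
det M = -2; M⁻¹ = [18/25 1/25 0; -23/50 -18/25 0; 0 0 1]
M⁻¹ · (66/25, 62/25)ᵀ = (2, -3)ᵀ

p = (2, -3)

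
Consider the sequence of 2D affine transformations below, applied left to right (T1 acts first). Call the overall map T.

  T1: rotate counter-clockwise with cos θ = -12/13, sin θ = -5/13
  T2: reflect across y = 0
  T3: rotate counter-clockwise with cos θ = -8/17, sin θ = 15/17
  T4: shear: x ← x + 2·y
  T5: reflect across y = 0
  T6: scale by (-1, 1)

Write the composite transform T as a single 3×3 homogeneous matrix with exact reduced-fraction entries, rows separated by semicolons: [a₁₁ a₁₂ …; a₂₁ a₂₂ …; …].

T1 = [-12/13 5/13 0; -5/13 -12/13 0; 0 0 1]
T2·T1 = [-12/13 5/13 0; 5/13 12/13 0; 0 0 1]
T3·…·T1 = [21/221 -220/221 0; -220/221 -21/221 0; 0 0 1]
T4·…·T1 = [-419/221 -262/221 0; -220/221 -21/221 0; 0 0 1]
T5·…·T1 = [-419/221 -262/221 0; 220/221 21/221 0; 0 0 1]
T6·…·T1 = [419/221 262/221 0; 220/221 21/221 0; 0 0 1]

T = [419/221 262/221 0; 220/221 21/221 0; 0 0 1]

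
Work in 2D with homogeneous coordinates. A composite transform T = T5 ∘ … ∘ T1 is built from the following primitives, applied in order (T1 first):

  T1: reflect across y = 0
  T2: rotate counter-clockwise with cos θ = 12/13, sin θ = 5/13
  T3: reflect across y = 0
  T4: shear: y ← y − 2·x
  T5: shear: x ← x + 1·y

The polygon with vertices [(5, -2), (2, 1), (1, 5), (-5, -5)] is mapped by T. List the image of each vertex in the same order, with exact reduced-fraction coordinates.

image vertices: (-99/13, -149/13), (-27/13, -56/13), (18/13, -19/13), (50/13, 135/13)

T1 reflect across y = 0: (5, -2) → (5, 2); (2, 1) → (2, -1); (1, 5) → (1, -5); (-5, -5) → (-5, 5)
T2 rotate counter-clockwise with cos θ = 12/13, sin θ = 5/13: (5, 2) → (50/13, 49/13); (2, -1) → (29/13, -2/13); (1, -5) → (37/13, -55/13); (-5, 5) → (-85/13, 35/13)
T3 reflect across y = 0: (50/13, 49/13) → (50/13, -49/13); (29/13, -2/13) → (29/13, 2/13); (37/13, -55/13) → (37/13, 55/13); (-85/13, 35/13) → (-85/13, -35/13)
T4 shear: y ← y − 2·x: (50/13, -49/13) → (50/13, -149/13); (29/13, 2/13) → (29/13, -56/13); (37/13, 55/13) → (37/13, -19/13); (-85/13, -35/13) → (-85/13, 135/13)
T5 shear: x ← x + 1·y: (50/13, -149/13) → (-99/13, -149/13); (29/13, -56/13) → (-27/13, -56/13); (37/13, -19/13) → (18/13, -19/13); (-85/13, 135/13) → (50/13, 135/13)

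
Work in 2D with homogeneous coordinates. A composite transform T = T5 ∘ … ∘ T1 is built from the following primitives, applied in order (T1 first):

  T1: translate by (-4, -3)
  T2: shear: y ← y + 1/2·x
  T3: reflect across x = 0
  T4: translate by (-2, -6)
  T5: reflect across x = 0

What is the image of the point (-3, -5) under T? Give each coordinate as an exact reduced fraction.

T1 translate by (-4, -3): (-3, -5) → (-7, -8)
T2 shear: y ← y + 1/2·x: (-7, -8) → (-7, -23/2)
T3 reflect across x = 0: (-7, -23/2) → (7, -23/2)
T4 translate by (-2, -6): (7, -23/2) → (5, -35/2)
T5 reflect across x = 0: (5, -35/2) → (-5, -35/2)

T(p) = (-5, -35/2)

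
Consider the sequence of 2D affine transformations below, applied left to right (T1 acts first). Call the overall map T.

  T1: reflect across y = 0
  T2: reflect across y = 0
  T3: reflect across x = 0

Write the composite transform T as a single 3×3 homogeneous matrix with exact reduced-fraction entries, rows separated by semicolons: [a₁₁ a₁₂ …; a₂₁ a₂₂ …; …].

T1 = [1 0 0; 0 -1 0; 0 0 1]
T2·T1 = [1 0 0; 0 1 0; 0 0 1]
T3·…·T1 = [-1 0 0; 0 1 0; 0 0 1]

T = [-1 0 0; 0 1 0; 0 0 1]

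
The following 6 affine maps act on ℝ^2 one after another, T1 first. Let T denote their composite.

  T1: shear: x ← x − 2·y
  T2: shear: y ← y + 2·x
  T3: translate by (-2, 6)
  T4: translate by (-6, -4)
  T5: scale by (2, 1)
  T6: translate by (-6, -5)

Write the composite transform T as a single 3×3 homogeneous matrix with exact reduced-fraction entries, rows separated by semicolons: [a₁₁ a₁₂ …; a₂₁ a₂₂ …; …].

T1 = [1 -2 0; 0 1 0; 0 0 1]
T2·T1 = [1 -2 0; 2 -3 0; 0 0 1]
T3·…·T1 = [1 -2 -2; 2 -3 6; 0 0 1]
T4·…·T1 = [1 -2 -8; 2 -3 2; 0 0 1]
T5·…·T1 = [2 -4 -16; 2 -3 2; 0 0 1]
T6·…·T1 = [2 -4 -22; 2 -3 -3; 0 0 1]

T = [2 -4 -22; 2 -3 -3; 0 0 1]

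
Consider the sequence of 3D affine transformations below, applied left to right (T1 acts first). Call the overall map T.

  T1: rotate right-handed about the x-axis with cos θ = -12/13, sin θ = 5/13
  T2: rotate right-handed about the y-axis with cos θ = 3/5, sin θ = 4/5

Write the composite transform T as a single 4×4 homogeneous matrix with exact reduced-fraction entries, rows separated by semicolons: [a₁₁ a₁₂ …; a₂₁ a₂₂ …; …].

T1 = [1 0 0 0; 0 -12/13 -5/13 0; 0 5/13 -12/13 0; 0 0 0 1]
T2·T1 = [3/5 4/13 -48/65 0; 0 -12/13 -5/13 0; -4/5 3/13 -36/65 0; 0 0 0 1]

T = [3/5 4/13 -48/65 0; 0 -12/13 -5/13 0; -4/5 3/13 -36/65 0; 0 0 0 1]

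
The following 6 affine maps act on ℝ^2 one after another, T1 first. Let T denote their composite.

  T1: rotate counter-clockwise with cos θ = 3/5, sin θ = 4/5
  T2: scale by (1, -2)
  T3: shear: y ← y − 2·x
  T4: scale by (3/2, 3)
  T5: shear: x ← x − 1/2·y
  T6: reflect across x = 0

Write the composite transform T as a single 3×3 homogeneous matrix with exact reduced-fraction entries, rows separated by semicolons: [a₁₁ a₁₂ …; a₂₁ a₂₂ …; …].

T = [-51/10 9/5 0; -42/5 6/5 0; 0 0 1]

T1 = [3/5 -4/5 0; 4/5 3/5 0; 0 0 1]
T2·T1 = [3/5 -4/5 0; -8/5 -6/5 0; 0 0 1]
T3·…·T1 = [3/5 -4/5 0; -14/5 2/5 0; 0 0 1]
T4·…·T1 = [9/10 -6/5 0; -42/5 6/5 0; 0 0 1]
T5·…·T1 = [51/10 -9/5 0; -42/5 6/5 0; 0 0 1]
T6·…·T1 = [-51/10 9/5 0; -42/5 6/5 0; 0 0 1]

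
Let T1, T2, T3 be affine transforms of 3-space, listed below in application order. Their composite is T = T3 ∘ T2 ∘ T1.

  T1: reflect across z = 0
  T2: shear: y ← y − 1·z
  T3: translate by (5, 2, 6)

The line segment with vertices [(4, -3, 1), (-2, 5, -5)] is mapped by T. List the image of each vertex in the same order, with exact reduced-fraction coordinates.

T1 reflect across z = 0: (4, -3, 1) → (4, -3, -1); (-2, 5, -5) → (-2, 5, 5)
T2 shear: y ← y − 1·z: (4, -3, -1) → (4, -2, -1); (-2, 5, 5) → (-2, 0, 5)
T3 translate by (5, 2, 6): (4, -2, -1) → (9, 0, 5); (-2, 0, 5) → (3, 2, 11)

image vertices: (9, 0, 5), (3, 2, 11)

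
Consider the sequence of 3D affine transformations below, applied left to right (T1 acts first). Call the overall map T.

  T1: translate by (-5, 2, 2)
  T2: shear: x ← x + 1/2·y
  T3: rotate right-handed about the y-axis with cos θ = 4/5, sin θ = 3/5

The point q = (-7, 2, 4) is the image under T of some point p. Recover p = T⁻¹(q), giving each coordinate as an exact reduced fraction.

T1 = [1 0 0 -5; 0 1 0 2; 0 0 1 2; 0 0 0 1]
T2·T1 = [1 1/2 0 -4; 0 1 0 2; 0 0 1 2; 0 0 0 1]
T3·…·T1 = [4/5 2/5 3/5 -2; 0 1 0 2; -3/5 -3/10 4/5 4; 0 0 0 1]
det M = 1; M⁻¹ = [4/5 -1/2 -3/5 5; 0 1 0 -2; 3/5 0 4/5 -2; 0 0 0 1]
M⁻¹ · (-7, 2, 4)ᵀ = (-4, 0, -3)ᵀ

p = (-4, 0, -3)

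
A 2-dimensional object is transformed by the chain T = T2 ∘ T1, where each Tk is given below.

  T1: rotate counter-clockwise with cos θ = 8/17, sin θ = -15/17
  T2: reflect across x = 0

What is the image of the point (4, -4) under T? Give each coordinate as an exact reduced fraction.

T1 rotate counter-clockwise with cos θ = 8/17, sin θ = -15/17: (4, -4) → (-28/17, -92/17)
T2 reflect across x = 0: (-28/17, -92/17) → (28/17, -92/17)

T(p) = (28/17, -92/17)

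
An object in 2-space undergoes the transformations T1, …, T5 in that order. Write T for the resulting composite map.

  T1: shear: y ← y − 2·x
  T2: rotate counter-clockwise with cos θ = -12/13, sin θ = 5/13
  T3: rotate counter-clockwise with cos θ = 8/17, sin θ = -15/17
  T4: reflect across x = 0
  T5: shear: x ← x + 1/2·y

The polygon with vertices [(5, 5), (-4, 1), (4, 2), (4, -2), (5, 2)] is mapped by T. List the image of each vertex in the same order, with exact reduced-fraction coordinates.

image vertices: (-785/442, 1205/221), (2723/442, -1069/221), (-733/221, 1006/221), (-1571/221, 1090/221), (-1021/221, 1268/221)

T1 shear: y ← y − 2·x: (5, 5) → (5, -5); (-4, 1) → (-4, 9); (4, 2) → (4, -6); (4, -2) → (4, -10); (5, 2) → (5, -8)
T2 rotate counter-clockwise with cos θ = -12/13, sin θ = 5/13: (5, -5) → (-35/13, 85/13); (-4, 9) → (3/13, -128/13); (4, -6) → (-18/13, 92/13); (4, -10) → (2/13, 140/13); (5, -8) → (-20/13, 121/13)
T3 rotate counter-clockwise with cos θ = 8/17, sin θ = -15/17: (-35/13, 85/13) → (995/221, 1205/221); (3/13, -128/13) → (-1896/221, -1069/221); (-18/13, 92/13) → (1236/221, 1006/221); (2/13, 140/13) → (2116/221, 1090/221); (-20/13, 121/13) → (1655/221, 1268/221)
T4 reflect across x = 0: (995/221, 1205/221) → (-995/221, 1205/221); (-1896/221, -1069/221) → (1896/221, -1069/221); (1236/221, 1006/221) → (-1236/221, 1006/221); (2116/221, 1090/221) → (-2116/221, 1090/221); (1655/221, 1268/221) → (-1655/221, 1268/221)
T5 shear: x ← x + 1/2·y: (-995/221, 1205/221) → (-785/442, 1205/221); (1896/221, -1069/221) → (2723/442, -1069/221); (-1236/221, 1006/221) → (-733/221, 1006/221); (-2116/221, 1090/221) → (-1571/221, 1090/221); (-1655/221, 1268/221) → (-1021/221, 1268/221)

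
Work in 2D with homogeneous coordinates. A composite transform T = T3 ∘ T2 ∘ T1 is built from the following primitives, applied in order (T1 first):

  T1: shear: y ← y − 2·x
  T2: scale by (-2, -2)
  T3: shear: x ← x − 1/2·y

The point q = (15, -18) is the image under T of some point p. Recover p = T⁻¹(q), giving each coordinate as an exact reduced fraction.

p = (-3, 3)

T1 = [1 0 0; -2 1 0; 0 0 1]
T2·T1 = [-2 0 0; 4 -2 0; 0 0 1]
T3·…·T1 = [-4 1 0; 4 -2 0; 0 0 1]
det M = 4; M⁻¹ = [-1/2 -1/4 0; -1 -1 0; 0 0 1]
M⁻¹ · (15, -18)ᵀ = (-3, 3)ᵀ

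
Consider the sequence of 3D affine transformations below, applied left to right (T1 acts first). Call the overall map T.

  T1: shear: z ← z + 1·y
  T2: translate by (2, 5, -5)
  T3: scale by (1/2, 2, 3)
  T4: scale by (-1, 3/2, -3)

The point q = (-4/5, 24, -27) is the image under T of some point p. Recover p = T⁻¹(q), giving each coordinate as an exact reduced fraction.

T1 = [1 0 0 0; 0 1 0 0; 0 1 1 0; 0 0 0 1]
T2·T1 = [1 0 0 2; 0 1 0 5; 0 1 1 -5; 0 0 0 1]
T3·…·T1 = [1/2 0 0 1; 0 2 0 10; 0 3 3 -15; 0 0 0 1]
T4·…·T1 = [-1/2 0 0 -1; 0 3 0 15; 0 -9 -9 45; 0 0 0 1]
det M = 27/2; M⁻¹ = [-2 0 0 -2; 0 1/3 0 -5; 0 -1/3 -1/9 10; 0 0 0 1]
M⁻¹ · (-4/5, 24, -27)ᵀ = (-2/5, 3, 5)ᵀ

p = (-2/5, 3, 5)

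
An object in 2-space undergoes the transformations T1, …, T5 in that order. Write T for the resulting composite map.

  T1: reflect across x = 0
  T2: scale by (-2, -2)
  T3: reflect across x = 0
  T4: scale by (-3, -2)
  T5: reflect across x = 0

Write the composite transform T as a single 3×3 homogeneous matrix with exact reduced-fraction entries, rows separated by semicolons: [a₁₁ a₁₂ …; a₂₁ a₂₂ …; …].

T = [-6 0 0; 0 4 0; 0 0 1]

T1 = [-1 0 0; 0 1 0; 0 0 1]
T2·T1 = [2 0 0; 0 -2 0; 0 0 1]
T3·…·T1 = [-2 0 0; 0 -2 0; 0 0 1]
T4·…·T1 = [6 0 0; 0 4 0; 0 0 1]
T5·…·T1 = [-6 0 0; 0 4 0; 0 0 1]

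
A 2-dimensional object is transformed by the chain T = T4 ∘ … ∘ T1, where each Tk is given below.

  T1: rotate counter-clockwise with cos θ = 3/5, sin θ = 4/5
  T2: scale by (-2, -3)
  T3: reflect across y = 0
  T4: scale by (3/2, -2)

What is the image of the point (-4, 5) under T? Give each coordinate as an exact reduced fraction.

T(p) = (96/5, 6/5)

T1 rotate counter-clockwise with cos θ = 3/5, sin θ = 4/5: (-4, 5) → (-32/5, -1/5)
T2 scale by (-2, -3): (-32/5, -1/5) → (64/5, 3/5)
T3 reflect across y = 0: (64/5, 3/5) → (64/5, -3/5)
T4 scale by (3/2, -2): (64/5, -3/5) → (96/5, 6/5)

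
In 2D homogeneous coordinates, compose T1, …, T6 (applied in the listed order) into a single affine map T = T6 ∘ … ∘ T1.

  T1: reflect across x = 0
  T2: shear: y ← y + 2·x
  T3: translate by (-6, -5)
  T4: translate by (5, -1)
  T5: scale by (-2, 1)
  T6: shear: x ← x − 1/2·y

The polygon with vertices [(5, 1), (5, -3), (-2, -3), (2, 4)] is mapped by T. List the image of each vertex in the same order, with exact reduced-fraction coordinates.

T1 reflect across x = 0: (5, 1) → (-5, 1); (5, -3) → (-5, -3); (-2, -3) → (2, -3); (2, 4) → (-2, 4)
T2 shear: y ← y + 2·x: (-5, 1) → (-5, -9); (-5, -3) → (-5, -13); (2, -3) → (2, 1); (-2, 4) → (-2, 0)
T3 translate by (-6, -5): (-5, -9) → (-11, -14); (-5, -13) → (-11, -18); (2, 1) → (-4, -4); (-2, 0) → (-8, -5)
T4 translate by (5, -1): (-11, -14) → (-6, -15); (-11, -18) → (-6, -19); (-4, -4) → (1, -5); (-8, -5) → (-3, -6)
T5 scale by (-2, 1): (-6, -15) → (12, -15); (-6, -19) → (12, -19); (1, -5) → (-2, -5); (-3, -6) → (6, -6)
T6 shear: x ← x − 1/2·y: (12, -15) → (39/2, -15); (12, -19) → (43/2, -19); (-2, -5) → (1/2, -5); (6, -6) → (9, -6)

image vertices: (39/2, -15), (43/2, -19), (1/2, -5), (9, -6)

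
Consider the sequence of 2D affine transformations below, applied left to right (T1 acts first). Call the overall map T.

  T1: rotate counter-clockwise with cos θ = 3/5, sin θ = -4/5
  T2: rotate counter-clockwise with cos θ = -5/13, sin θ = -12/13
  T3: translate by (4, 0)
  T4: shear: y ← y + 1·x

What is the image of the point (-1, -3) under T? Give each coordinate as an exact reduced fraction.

T(p) = (55/13, 96/13)

T1 rotate counter-clockwise with cos θ = 3/5, sin θ = -4/5: (-1, -3) → (-3, -1)
T2 rotate counter-clockwise with cos θ = -5/13, sin θ = -12/13: (-3, -1) → (3/13, 41/13)
T3 translate by (4, 0): (3/13, 41/13) → (55/13, 41/13)
T4 shear: y ← y + 1·x: (55/13, 41/13) → (55/13, 96/13)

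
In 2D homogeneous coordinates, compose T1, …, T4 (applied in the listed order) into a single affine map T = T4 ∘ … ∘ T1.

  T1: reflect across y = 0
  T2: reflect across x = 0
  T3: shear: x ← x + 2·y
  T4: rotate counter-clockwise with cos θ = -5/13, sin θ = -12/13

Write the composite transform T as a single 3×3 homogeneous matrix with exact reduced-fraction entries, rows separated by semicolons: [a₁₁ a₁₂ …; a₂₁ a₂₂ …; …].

T1 = [1 0 0; 0 -1 0; 0 0 1]
T2·T1 = [-1 0 0; 0 -1 0; 0 0 1]
T3·…·T1 = [-1 -2 0; 0 -1 0; 0 0 1]
T4·…·T1 = [5/13 -2/13 0; 12/13 29/13 0; 0 0 1]

T = [5/13 -2/13 0; 12/13 29/13 0; 0 0 1]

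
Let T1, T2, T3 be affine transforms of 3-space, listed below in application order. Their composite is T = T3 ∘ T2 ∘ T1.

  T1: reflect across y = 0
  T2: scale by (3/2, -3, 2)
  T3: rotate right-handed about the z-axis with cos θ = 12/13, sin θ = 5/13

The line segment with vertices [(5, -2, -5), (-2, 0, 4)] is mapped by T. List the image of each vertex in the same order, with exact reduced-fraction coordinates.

image vertices: (120/13, -69/26, -10), (-36/13, -15/13, 8)

T1 reflect across y = 0: (5, -2, -5) → (5, 2, -5); (-2, 0, 4) → (-2, 0, 4)
T2 scale by (3/2, -3, 2): (5, 2, -5) → (15/2, -6, -10); (-2, 0, 4) → (-3, 0, 8)
T3 rotate right-handed about the z-axis with cos θ = 12/13, sin θ = 5/13: (15/2, -6, -10) → (120/13, -69/26, -10); (-3, 0, 8) → (-36/13, -15/13, 8)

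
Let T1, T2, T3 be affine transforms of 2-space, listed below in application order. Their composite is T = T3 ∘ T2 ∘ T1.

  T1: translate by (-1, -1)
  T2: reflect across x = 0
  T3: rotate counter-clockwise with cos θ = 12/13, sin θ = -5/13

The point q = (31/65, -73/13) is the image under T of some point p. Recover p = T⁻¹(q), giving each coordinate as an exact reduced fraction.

T1 = [1 0 -1; 0 1 -1; 0 0 1]
T2·T1 = [-1 0 1; 0 1 -1; 0 0 1]
T3·…·T1 = [-12/13 5/13 7/13; 5/13 12/13 -17/13; 0 0 1]
det M = -1; M⁻¹ = [-12/13 5/13 1; 5/13 12/13 1; 0 0 1]
M⁻¹ · (31/65, -73/13)ᵀ = (-8/5, -4)ᵀ

p = (-8/5, -4)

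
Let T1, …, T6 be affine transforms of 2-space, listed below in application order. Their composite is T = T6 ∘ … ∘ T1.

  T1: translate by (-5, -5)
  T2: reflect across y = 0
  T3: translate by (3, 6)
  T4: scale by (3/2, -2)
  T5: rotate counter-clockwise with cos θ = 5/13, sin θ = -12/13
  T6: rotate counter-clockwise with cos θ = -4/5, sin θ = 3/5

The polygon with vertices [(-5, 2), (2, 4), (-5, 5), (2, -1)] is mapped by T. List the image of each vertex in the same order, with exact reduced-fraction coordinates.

image vertices: (966/65, -1899/130), (882/65, -224/65), (588/65, -1707/130), (1512/65, -384/65)

T1 translate by (-5, -5): (-5, 2) → (-10, -3); (2, 4) → (-3, -1); (-5, 5) → (-10, 0); (2, -1) → (-3, -6)
T2 reflect across y = 0: (-10, -3) → (-10, 3); (-3, -1) → (-3, 1); (-10, 0) → (-10, 0); (-3, -6) → (-3, 6)
T3 translate by (3, 6): (-10, 3) → (-7, 9); (-3, 1) → (0, 7); (-10, 0) → (-7, 6); (-3, 6) → (0, 12)
T4 scale by (3/2, -2): (-7, 9) → (-21/2, -18); (0, 7) → (0, -14); (-7, 6) → (-21/2, -12); (0, 12) → (0, -24)
T5 rotate counter-clockwise with cos θ = 5/13, sin θ = -12/13: (-21/2, -18) → (-537/26, 36/13); (0, -14) → (-168/13, -70/13); (-21/2, -12) → (-393/26, 66/13); (0, -24) → (-288/13, -120/13)
T6 rotate counter-clockwise with cos θ = -4/5, sin θ = 3/5: (-537/26, 36/13) → (966/65, -1899/130); (-168/13, -70/13) → (882/65, -224/65); (-393/26, 66/13) → (588/65, -1707/130); (-288/13, -120/13) → (1512/65, -384/65)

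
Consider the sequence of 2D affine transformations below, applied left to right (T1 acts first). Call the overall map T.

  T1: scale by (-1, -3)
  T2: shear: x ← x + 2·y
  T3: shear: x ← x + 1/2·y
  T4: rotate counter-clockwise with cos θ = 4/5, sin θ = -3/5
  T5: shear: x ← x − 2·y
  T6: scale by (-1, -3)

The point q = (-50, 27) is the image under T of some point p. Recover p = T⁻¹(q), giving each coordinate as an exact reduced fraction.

T1 = [-1 0 0; 0 -3 0; 0 0 1]
T2·T1 = [-1 -6 0; 0 -3 0; 0 0 1]
T3·…·T1 = [-1 -15/2 0; 0 -3 0; 0 0 1]
T4·…·T1 = [-4/5 -39/5 0; 3/5 21/10 0; 0 0 1]
T5·…·T1 = [-2 -12 0; 3/5 21/10 0; 0 0 1]
T6·…·T1 = [2 12 0; -9/5 -63/10 0; 0 0 1]
det M = 9; M⁻¹ = [-7/10 -4/3 0; 1/5 2/9 0; 0 0 1]
M⁻¹ · (-50, 27)ᵀ = (-1, -4)ᵀ

p = (-1, -4)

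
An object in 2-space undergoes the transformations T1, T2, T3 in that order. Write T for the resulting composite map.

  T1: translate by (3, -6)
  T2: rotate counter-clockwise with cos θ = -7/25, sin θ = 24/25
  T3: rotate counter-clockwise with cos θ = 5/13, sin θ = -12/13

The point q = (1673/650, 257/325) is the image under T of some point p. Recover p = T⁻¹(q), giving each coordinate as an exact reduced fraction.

p = (-1/2, 5)

T1 = [1 0 3; 0 1 -6; 0 0 1]
T2·T1 = [-7/25 -24/25 123/25; 24/25 -7/25 114/25; 0 0 1]
T3·…·T1 = [253/325 -204/325 1983/325; 204/325 253/325 -906/325; 0 0 1]
det M = 1; M⁻¹ = [253/325 204/325 -3; -204/325 253/325 6; 0 0 1]
M⁻¹ · (1673/650, 257/325)ᵀ = (-1/2, 5)ᵀ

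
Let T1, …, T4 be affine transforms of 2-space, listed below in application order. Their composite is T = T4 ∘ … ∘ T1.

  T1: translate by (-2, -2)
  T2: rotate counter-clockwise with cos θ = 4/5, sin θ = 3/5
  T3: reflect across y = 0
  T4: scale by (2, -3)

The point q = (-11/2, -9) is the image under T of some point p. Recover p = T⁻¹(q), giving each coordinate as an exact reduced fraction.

T1 = [1 0 -2; 0 1 -2; 0 0 1]
T2·T1 = [4/5 -3/5 -2/5; 3/5 4/5 -14/5; 0 0 1]
T3·…·T1 = [4/5 -3/5 -2/5; -3/5 -4/5 14/5; 0 0 1]
T4·…·T1 = [8/5 -6/5 -4/5; 9/5 12/5 -42/5; 0 0 1]
det M = 6; M⁻¹ = [2/5 1/5 2; -3/10 4/15 2; 0 0 1]
M⁻¹ · (-11/2, -9)ᵀ = (-2, 5/4)ᵀ

p = (-2, 5/4)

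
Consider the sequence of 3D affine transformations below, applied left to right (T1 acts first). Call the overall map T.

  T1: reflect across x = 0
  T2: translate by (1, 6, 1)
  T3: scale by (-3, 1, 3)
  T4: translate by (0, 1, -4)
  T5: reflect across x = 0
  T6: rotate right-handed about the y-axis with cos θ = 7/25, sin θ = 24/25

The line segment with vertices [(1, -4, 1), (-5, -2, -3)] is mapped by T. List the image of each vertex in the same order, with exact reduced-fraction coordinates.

image vertices: (48/25, 3, 14/25), (-114/25, 5, -502/25)

T1 reflect across x = 0: (1, -4, 1) → (-1, -4, 1); (-5, -2, -3) → (5, -2, -3)
T2 translate by (1, 6, 1): (-1, -4, 1) → (0, 2, 2); (5, -2, -3) → (6, 4, -2)
T3 scale by (-3, 1, 3): (0, 2, 2) → (0, 2, 6); (6, 4, -2) → (-18, 4, -6)
T4 translate by (0, 1, -4): (0, 2, 6) → (0, 3, 2); (-18, 4, -6) → (-18, 5, -10)
T5 reflect across x = 0: (0, 3, 2) → (0, 3, 2); (-18, 5, -10) → (18, 5, -10)
T6 rotate right-handed about the y-axis with cos θ = 7/25, sin θ = 24/25: (0, 3, 2) → (48/25, 3, 14/25); (18, 5, -10) → (-114/25, 5, -502/25)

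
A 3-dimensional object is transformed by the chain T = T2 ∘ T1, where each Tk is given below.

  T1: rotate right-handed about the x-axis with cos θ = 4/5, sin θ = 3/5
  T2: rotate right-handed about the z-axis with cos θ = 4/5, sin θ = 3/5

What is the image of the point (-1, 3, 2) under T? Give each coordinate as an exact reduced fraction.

T1 rotate right-handed about the x-axis with cos θ = 4/5, sin θ = 3/5: (-1, 3, 2) → (-1, 6/5, 17/5)
T2 rotate right-handed about the z-axis with cos θ = 4/5, sin θ = 3/5: (-1, 6/5, 17/5) → (-38/25, 9/25, 17/5)

T(p) = (-38/25, 9/25, 17/5)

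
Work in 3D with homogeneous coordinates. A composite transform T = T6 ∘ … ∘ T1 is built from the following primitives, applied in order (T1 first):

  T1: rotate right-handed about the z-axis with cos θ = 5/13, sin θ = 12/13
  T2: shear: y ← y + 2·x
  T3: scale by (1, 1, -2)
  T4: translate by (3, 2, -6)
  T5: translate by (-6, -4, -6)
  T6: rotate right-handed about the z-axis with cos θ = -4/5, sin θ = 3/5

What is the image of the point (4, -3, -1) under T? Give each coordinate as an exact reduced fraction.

T(p) = (-85/13, -85/13, -10)

T1 rotate right-handed about the z-axis with cos θ = 5/13, sin θ = 12/13: (4, -3, -1) → (56/13, 33/13, -1)
T2 shear: y ← y + 2·x: (56/13, 33/13, -1) → (56/13, 145/13, -1)
T3 scale by (1, 1, -2): (56/13, 145/13, -1) → (56/13, 145/13, 2)
T4 translate by (3, 2, -6): (56/13, 145/13, 2) → (95/13, 171/13, -4)
T5 translate by (-6, -4, -6): (95/13, 171/13, -4) → (17/13, 119/13, -10)
T6 rotate right-handed about the z-axis with cos θ = -4/5, sin θ = 3/5: (17/13, 119/13, -10) → (-85/13, -85/13, -10)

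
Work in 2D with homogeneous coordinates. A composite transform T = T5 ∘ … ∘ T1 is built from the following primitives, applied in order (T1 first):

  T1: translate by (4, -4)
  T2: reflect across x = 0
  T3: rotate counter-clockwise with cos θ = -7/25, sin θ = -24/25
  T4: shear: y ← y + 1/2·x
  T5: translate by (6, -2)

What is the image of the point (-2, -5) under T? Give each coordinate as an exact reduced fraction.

T(p) = (-52/25, -8/5)

T1 translate by (4, -4): (-2, -5) → (2, -9)
T2 reflect across x = 0: (2, -9) → (-2, -9)
T3 rotate counter-clockwise with cos θ = -7/25, sin θ = -24/25: (-2, -9) → (-202/25, 111/25)
T4 shear: y ← y + 1/2·x: (-202/25, 111/25) → (-202/25, 2/5)
T5 translate by (6, -2): (-202/25, 2/5) → (-52/25, -8/5)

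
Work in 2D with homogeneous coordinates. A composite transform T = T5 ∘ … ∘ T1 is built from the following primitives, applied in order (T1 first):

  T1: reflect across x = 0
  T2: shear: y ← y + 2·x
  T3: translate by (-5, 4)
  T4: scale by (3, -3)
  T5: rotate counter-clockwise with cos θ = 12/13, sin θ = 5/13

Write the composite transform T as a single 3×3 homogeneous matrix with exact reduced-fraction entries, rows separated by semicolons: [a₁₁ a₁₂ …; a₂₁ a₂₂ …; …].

T1 = [-1 0 0; 0 1 0; 0 0 1]
T2·T1 = [-1 0 0; -2 1 0; 0 0 1]
T3·…·T1 = [-1 0 -5; -2 1 4; 0 0 1]
T4·…·T1 = [-3 0 -15; 6 -3 -12; 0 0 1]
T5·…·T1 = [-66/13 15/13 -120/13; 57/13 -36/13 -219/13; 0 0 1]

T = [-66/13 15/13 -120/13; 57/13 -36/13 -219/13; 0 0 1]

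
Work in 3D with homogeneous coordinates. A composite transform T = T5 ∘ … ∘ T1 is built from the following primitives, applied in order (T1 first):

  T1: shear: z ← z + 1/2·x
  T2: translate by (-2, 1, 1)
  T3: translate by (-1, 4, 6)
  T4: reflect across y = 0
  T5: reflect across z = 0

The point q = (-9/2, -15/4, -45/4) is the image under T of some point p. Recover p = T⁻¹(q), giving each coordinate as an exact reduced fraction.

T1 = [1 0 0 0; 0 1 0 0; 1/2 0 1 0; 0 0 0 1]
T2·T1 = [1 0 0 -2; 0 1 0 1; 1/2 0 1 1; 0 0 0 1]
T3·…·T1 = [1 0 0 -3; 0 1 0 5; 1/2 0 1 7; 0 0 0 1]
T4·…·T1 = [1 0 0 -3; 0 -1 0 -5; 1/2 0 1 7; 0 0 0 1]
T5·…·T1 = [1 0 0 -3; 0 -1 0 -5; -1/2 0 -1 -7; 0 0 0 1]
det M = 1; M⁻¹ = [1 0 0 3; 0 -1 0 -5; -1/2 0 -1 -17/2; 0 0 0 1]
M⁻¹ · (-9/2, -15/4, -45/4)ᵀ = (-3/2, -5/4, 5)ᵀ

p = (-3/2, -5/4, 5)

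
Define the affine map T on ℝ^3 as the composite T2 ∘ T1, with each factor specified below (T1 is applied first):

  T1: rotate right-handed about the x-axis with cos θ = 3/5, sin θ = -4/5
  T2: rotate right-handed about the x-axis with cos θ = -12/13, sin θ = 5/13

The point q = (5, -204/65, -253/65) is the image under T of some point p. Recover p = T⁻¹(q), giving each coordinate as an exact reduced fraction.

p = (5, -3, 4)

T1 = [1 0 0 0; 0 3/5 4/5 0; 0 -4/5 3/5 0; 0 0 0 1]
T2·T1 = [1 0 0 0; 0 -16/65 -63/65 0; 0 63/65 -16/65 0; 0 0 0 1]
det M = 1; M⁻¹ = [1 0 0 0; 0 -16/65 63/65 0; 0 -63/65 -16/65 0; 0 0 0 1]
M⁻¹ · (5, -204/65, -253/65)ᵀ = (5, -3, 4)ᵀ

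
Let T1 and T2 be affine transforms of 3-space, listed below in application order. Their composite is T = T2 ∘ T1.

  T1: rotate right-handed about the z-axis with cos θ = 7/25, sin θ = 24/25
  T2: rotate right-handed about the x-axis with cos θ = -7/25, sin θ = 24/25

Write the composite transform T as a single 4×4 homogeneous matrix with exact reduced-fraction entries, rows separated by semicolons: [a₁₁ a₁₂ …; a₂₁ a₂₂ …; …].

T1 = [7/25 -24/25 0 0; 24/25 7/25 0 0; 0 0 1 0; 0 0 0 1]
T2·T1 = [7/25 -24/25 0 0; -168/625 -49/625 -24/25 0; 576/625 168/625 -7/25 0; 0 0 0 1]

T = [7/25 -24/25 0 0; -168/625 -49/625 -24/25 0; 576/625 168/625 -7/25 0; 0 0 0 1]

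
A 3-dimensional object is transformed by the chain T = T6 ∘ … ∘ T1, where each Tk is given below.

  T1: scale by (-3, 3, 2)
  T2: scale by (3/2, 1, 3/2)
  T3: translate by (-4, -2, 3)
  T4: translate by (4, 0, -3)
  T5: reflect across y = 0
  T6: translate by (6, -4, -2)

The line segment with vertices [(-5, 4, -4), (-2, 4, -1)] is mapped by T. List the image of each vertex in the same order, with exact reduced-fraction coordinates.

T1 scale by (-3, 3, 2): (-5, 4, -4) → (15, 12, -8); (-2, 4, -1) → (6, 12, -2)
T2 scale by (3/2, 1, 3/2): (15, 12, -8) → (45/2, 12, -12); (6, 12, -2) → (9, 12, -3)
T3 translate by (-4, -2, 3): (45/2, 12, -12) → (37/2, 10, -9); (9, 12, -3) → (5, 10, 0)
T4 translate by (4, 0, -3): (37/2, 10, -9) → (45/2, 10, -12); (5, 10, 0) → (9, 10, -3)
T5 reflect across y = 0: (45/2, 10, -12) → (45/2, -10, -12); (9, 10, -3) → (9, -10, -3)
T6 translate by (6, -4, -2): (45/2, -10, -12) → (57/2, -14, -14); (9, -10, -3) → (15, -14, -5)

image vertices: (57/2, -14, -14), (15, -14, -5)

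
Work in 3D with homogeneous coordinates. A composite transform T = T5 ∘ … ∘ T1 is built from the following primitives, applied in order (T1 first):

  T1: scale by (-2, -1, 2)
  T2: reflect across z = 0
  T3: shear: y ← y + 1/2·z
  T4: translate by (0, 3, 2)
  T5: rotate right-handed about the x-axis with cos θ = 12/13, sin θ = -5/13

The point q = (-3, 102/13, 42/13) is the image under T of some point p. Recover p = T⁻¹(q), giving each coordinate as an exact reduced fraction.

p = (3/2, -1, -2)

T1 = [-2 0 0 0; 0 -1 0 0; 0 0 2 0; 0 0 0 1]
T2·T1 = [-2 0 0 0; 0 -1 0 0; 0 0 -2 0; 0 0 0 1]
T3·…·T1 = [-2 0 0 0; 0 -1 -1 0; 0 0 -2 0; 0 0 0 1]
T4·…·T1 = [-2 0 0 0; 0 -1 -1 3; 0 0 -2 2; 0 0 0 1]
T5·…·T1 = [-2 0 0 0; 0 -12/13 -22/13 46/13; 0 5/13 -19/13 9/13; 0 0 0 1]
det M = -4; M⁻¹ = [-1/2 0 0 0; 0 -19/26 11/13 2; 0 -5/26 -6/13 1; 0 0 0 1]
M⁻¹ · (-3, 102/13, 42/13)ᵀ = (3/2, -1, -2)ᵀ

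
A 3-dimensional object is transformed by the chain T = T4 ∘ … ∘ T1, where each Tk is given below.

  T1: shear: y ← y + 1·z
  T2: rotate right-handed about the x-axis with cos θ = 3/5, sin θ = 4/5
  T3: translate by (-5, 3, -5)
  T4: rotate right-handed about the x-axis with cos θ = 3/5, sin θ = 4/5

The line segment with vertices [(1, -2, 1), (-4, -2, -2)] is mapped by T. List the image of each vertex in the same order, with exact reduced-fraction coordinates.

T1 shear: y ← y + 1·z: (1, -2, 1) → (1, -1, 1); (-4, -2, -2) → (-4, -4, -2)
T2 rotate right-handed about the x-axis with cos θ = 3/5, sin θ = 4/5: (1, -1, 1) → (1, -7/5, -1/5); (-4, -4, -2) → (-4, -4/5, -22/5)
T3 translate by (-5, 3, -5): (1, -7/5, -1/5) → (-4, 8/5, -26/5); (-4, -4/5, -22/5) → (-9, 11/5, -47/5)
T4 rotate right-handed about the x-axis with cos θ = 3/5, sin θ = 4/5: (-4, 8/5, -26/5) → (-4, 128/25, -46/25); (-9, 11/5, -47/5) → (-9, 221/25, -97/25)

image vertices: (-4, 128/25, -46/25), (-9, 221/25, -97/25)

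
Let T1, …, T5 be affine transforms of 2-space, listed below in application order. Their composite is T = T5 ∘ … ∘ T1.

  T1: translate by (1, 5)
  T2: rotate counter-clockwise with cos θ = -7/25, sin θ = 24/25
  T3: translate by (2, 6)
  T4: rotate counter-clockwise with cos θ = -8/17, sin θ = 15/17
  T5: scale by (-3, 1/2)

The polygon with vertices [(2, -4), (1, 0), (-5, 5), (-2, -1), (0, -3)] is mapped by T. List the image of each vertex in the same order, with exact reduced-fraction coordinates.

image vertices: (1959/85, -329/170), (5319/425, -1282/425), (-4608/425, -1151/425), (3474/425, -1369/850), (1416/85, -271/170)

T1 translate by (1, 5): (2, -4) → (3, 1); (1, 0) → (2, 5); (-5, 5) → (-4, 10); (-2, -1) → (-1, 4); (0, -3) → (1, 2)
T2 rotate counter-clockwise with cos θ = -7/25, sin θ = 24/25: (3, 1) → (-9/5, 13/5); (2, 5) → (-134/25, 13/25); (-4, 10) → (-212/25, -166/25); (-1, 4) → (-89/25, -52/25); (1, 2) → (-11/5, 2/5)
T3 translate by (2, 6): (-9/5, 13/5) → (1/5, 43/5); (-134/25, 13/25) → (-84/25, 163/25); (-212/25, -166/25) → (-162/25, -16/25); (-89/25, -52/25) → (-39/25, 98/25); (-11/5, 2/5) → (-1/5, 32/5)
T4 rotate counter-clockwise with cos θ = -8/17, sin θ = 15/17: (1/5, 43/5) → (-653/85, -329/85); (-84/25, 163/25) → (-1773/425, -2564/425); (-162/25, -16/25) → (1536/425, -2302/425); (-39/25, 98/25) → (-1158/425, -1369/425); (-1/5, 32/5) → (-472/85, -271/85)
T5 scale by (-3, 1/2): (-653/85, -329/85) → (1959/85, -329/170); (-1773/425, -2564/425) → (5319/425, -1282/425); (1536/425, -2302/425) → (-4608/425, -1151/425); (-1158/425, -1369/425) → (3474/425, -1369/850); (-472/85, -271/85) → (1416/85, -271/170)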